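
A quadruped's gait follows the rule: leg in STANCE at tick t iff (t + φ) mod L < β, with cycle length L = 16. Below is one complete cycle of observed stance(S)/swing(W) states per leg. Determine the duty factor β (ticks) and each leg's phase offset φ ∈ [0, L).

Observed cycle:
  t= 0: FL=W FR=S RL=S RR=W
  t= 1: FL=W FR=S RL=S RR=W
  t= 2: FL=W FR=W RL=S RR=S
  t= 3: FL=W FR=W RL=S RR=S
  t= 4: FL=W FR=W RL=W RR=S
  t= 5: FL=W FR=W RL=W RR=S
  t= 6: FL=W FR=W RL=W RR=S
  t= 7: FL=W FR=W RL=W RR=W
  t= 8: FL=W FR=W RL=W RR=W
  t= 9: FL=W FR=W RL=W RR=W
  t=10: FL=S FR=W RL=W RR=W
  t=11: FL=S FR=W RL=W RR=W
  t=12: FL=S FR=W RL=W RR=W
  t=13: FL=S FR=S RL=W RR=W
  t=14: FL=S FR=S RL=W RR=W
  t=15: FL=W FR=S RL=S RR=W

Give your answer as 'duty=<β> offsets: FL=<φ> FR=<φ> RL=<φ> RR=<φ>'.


duty β = stance ticks per leg = 5
FL: stance ticks = 5; W→S at t=10 → φ=6
FR: stance ticks = 5; W→S at t=13 → φ=3
RL: stance ticks = 5; W→S at t=15 → φ=1
RR: stance ticks = 5; W→S at t=2 → φ=14

duty=5 offsets: FL=6 FR=3 RL=1 RR=14


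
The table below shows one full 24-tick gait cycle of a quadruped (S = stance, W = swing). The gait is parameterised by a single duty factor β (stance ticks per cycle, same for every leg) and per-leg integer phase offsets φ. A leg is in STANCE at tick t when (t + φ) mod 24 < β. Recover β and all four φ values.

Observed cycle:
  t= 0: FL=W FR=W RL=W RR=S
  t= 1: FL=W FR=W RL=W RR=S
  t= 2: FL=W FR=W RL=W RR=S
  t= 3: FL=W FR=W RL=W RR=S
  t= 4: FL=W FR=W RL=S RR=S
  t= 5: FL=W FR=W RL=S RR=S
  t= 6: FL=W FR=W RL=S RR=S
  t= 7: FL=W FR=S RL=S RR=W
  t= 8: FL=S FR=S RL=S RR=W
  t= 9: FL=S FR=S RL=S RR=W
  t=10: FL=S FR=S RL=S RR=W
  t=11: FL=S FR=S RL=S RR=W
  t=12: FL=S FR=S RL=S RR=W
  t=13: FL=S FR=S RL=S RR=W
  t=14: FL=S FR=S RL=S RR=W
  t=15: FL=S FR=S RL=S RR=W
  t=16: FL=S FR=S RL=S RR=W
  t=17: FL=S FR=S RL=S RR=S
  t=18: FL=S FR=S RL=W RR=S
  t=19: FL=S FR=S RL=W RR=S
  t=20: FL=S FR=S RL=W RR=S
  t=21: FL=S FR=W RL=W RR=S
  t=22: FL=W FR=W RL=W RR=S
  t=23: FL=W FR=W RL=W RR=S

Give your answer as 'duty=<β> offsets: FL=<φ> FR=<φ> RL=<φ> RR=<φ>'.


duty=14 offsets: FL=16 FR=17 RL=20 RR=7

duty β = stance ticks per leg = 14
FL: stance ticks = 14; W→S at t=8 → φ=16
FR: stance ticks = 14; W→S at t=7 → φ=17
RL: stance ticks = 14; W→S at t=4 → φ=20
RR: stance ticks = 14; W→S at t=17 → φ=7


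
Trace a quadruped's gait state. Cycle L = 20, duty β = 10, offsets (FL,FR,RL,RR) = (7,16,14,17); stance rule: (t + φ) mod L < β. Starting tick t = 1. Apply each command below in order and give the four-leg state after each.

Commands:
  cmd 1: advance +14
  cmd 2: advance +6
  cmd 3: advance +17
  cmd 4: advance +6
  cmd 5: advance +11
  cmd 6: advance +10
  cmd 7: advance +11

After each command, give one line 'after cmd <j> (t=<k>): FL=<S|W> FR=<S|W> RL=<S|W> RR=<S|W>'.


start t=1: FL=S FR=W RL=W RR=W
cmd 1: advance +14 → t=15, phase=(2,11,9,12) → FL=S FR=W RL=S RR=W
cmd 2: advance +6 → t=21, phase=(8,17,15,18) → FL=S FR=W RL=W RR=W
cmd 3: advance +17 → t=38, phase=(5,14,12,15) → FL=S FR=W RL=W RR=W
cmd 4: advance +6 → t=44, phase=(11,0,18,1) → FL=W FR=S RL=W RR=S
cmd 5: advance +11 → t=55, phase=(2,11,9,12) → FL=S FR=W RL=S RR=W
cmd 6: advance +10 → t=65, phase=(12,1,19,2) → FL=W FR=S RL=W RR=S
cmd 7: advance +11 → t=76, phase=(3,12,10,13) → FL=S FR=W RL=W RR=W

after cmd 1 (t=15): FL=S FR=W RL=S RR=W
after cmd 2 (t=21): FL=S FR=W RL=W RR=W
after cmd 3 (t=38): FL=S FR=W RL=W RR=W
after cmd 4 (t=44): FL=W FR=S RL=W RR=S
after cmd 5 (t=55): FL=S FR=W RL=S RR=W
after cmd 6 (t=65): FL=W FR=S RL=W RR=S
after cmd 7 (t=76): FL=S FR=W RL=W RR=W


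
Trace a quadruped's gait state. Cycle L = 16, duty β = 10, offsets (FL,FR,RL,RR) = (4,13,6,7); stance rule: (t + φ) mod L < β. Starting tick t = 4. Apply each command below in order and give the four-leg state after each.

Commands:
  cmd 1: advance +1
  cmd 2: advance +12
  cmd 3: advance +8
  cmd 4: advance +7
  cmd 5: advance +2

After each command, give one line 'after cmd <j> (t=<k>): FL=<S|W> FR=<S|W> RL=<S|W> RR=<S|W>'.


after cmd 1 (t=5): FL=S FR=S RL=W RR=W
after cmd 2 (t=17): FL=S FR=W RL=S RR=S
after cmd 3 (t=25): FL=W FR=S RL=W RR=S
after cmd 4 (t=32): FL=S FR=W RL=S RR=S
after cmd 5 (t=34): FL=S FR=W RL=S RR=S

start t=4: FL=S FR=S RL=W RR=W
cmd 1: advance +1 → t=5, phase=(9,2,11,12) → FL=S FR=S RL=W RR=W
cmd 2: advance +12 → t=17, phase=(5,14,7,8) → FL=S FR=W RL=S RR=S
cmd 3: advance +8 → t=25, phase=(13,6,15,0) → FL=W FR=S RL=W RR=S
cmd 4: advance +7 → t=32, phase=(4,13,6,7) → FL=S FR=W RL=S RR=S
cmd 5: advance +2 → t=34, phase=(6,15,8,9) → FL=S FR=W RL=S RR=S


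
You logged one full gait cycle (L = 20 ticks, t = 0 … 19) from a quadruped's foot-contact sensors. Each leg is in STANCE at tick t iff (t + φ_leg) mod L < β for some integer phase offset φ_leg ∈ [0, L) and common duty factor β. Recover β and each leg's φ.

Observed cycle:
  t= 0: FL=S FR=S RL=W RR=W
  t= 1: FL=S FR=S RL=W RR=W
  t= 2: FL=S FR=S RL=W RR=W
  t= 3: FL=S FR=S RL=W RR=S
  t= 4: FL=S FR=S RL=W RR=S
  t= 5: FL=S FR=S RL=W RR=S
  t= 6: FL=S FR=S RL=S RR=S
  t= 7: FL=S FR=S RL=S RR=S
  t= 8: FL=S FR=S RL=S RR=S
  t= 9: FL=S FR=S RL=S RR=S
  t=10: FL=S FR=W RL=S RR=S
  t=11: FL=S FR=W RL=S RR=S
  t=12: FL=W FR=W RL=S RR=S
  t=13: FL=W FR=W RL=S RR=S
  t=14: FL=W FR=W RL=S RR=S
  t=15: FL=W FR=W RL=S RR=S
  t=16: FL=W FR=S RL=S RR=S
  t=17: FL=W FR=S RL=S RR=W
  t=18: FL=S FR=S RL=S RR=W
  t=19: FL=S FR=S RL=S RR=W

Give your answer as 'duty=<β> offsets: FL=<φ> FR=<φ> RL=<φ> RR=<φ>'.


duty β = stance ticks per leg = 14
FL: stance ticks = 14; W→S at t=18 → φ=2
FR: stance ticks = 14; W→S at t=16 → φ=4
RL: stance ticks = 14; W→S at t=6 → φ=14
RR: stance ticks = 14; W→S at t=3 → φ=17

duty=14 offsets: FL=2 FR=4 RL=14 RR=17


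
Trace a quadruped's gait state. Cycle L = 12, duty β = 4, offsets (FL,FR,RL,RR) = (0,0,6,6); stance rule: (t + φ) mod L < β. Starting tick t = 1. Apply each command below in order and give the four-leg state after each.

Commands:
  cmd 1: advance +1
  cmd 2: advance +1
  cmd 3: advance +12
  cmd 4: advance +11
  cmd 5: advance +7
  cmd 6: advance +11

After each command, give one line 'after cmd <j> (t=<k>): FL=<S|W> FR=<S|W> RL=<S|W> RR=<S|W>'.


start t=1: FL=S FR=S RL=W RR=W
cmd 1: advance +1 → t=2, phase=(2,2,8,8) → FL=S FR=S RL=W RR=W
cmd 2: advance +1 → t=3, phase=(3,3,9,9) → FL=S FR=S RL=W RR=W
cmd 3: advance +12 → t=15, phase=(3,3,9,9) → FL=S FR=S RL=W RR=W
cmd 4: advance +11 → t=26, phase=(2,2,8,8) → FL=S FR=S RL=W RR=W
cmd 5: advance +7 → t=33, phase=(9,9,3,3) → FL=W FR=W RL=S RR=S
cmd 6: advance +11 → t=44, phase=(8,8,2,2) → FL=W FR=W RL=S RR=S

after cmd 1 (t=2): FL=S FR=S RL=W RR=W
after cmd 2 (t=3): FL=S FR=S RL=W RR=W
after cmd 3 (t=15): FL=S FR=S RL=W RR=W
after cmd 4 (t=26): FL=S FR=S RL=W RR=W
after cmd 5 (t=33): FL=W FR=W RL=S RR=S
after cmd 6 (t=44): FL=W FR=W RL=S RR=S


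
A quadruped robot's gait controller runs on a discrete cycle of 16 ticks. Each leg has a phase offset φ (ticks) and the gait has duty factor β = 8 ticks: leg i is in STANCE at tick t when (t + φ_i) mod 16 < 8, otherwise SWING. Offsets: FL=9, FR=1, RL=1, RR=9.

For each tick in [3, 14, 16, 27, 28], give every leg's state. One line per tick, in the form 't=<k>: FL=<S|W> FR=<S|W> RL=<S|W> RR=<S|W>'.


t=3: phase=(12,4,4,12) vs β=8 → FL=W FR=S RL=S RR=W
t=14: phase=(7,15,15,7) vs β=8 → FL=S FR=W RL=W RR=S
t=16: phase=(9,1,1,9) vs β=8 → FL=W FR=S RL=S RR=W
t=27: phase=(4,12,12,4) vs β=8 → FL=S FR=W RL=W RR=S
t=28: phase=(5,13,13,5) vs β=8 → FL=S FR=W RL=W RR=S

t=3: FL=W FR=S RL=S RR=W
t=14: FL=S FR=W RL=W RR=S
t=16: FL=W FR=S RL=S RR=W
t=27: FL=S FR=W RL=W RR=S
t=28: FL=S FR=W RL=W RR=S


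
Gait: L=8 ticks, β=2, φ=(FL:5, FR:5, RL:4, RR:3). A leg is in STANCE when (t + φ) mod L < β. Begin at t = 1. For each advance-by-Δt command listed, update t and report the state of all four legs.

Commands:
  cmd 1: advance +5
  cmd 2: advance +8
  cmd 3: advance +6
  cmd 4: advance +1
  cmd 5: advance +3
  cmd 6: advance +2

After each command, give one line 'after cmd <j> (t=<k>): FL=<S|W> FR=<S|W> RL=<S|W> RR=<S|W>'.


start t=1: FL=W FR=W RL=W RR=W
cmd 1: advance +5 → t=6, phase=(3,3,2,1) → FL=W FR=W RL=W RR=S
cmd 2: advance +8 → t=14, phase=(3,3,2,1) → FL=W FR=W RL=W RR=S
cmd 3: advance +6 → t=20, phase=(1,1,0,7) → FL=S FR=S RL=S RR=W
cmd 4: advance +1 → t=21, phase=(2,2,1,0) → FL=W FR=W RL=S RR=S
cmd 5: advance +3 → t=24, phase=(5,5,4,3) → FL=W FR=W RL=W RR=W
cmd 6: advance +2 → t=26, phase=(7,7,6,5) → FL=W FR=W RL=W RR=W

after cmd 1 (t=6): FL=W FR=W RL=W RR=S
after cmd 2 (t=14): FL=W FR=W RL=W RR=S
after cmd 3 (t=20): FL=S FR=S RL=S RR=W
after cmd 4 (t=21): FL=W FR=W RL=S RR=S
after cmd 5 (t=24): FL=W FR=W RL=W RR=W
after cmd 6 (t=26): FL=W FR=W RL=W RR=W


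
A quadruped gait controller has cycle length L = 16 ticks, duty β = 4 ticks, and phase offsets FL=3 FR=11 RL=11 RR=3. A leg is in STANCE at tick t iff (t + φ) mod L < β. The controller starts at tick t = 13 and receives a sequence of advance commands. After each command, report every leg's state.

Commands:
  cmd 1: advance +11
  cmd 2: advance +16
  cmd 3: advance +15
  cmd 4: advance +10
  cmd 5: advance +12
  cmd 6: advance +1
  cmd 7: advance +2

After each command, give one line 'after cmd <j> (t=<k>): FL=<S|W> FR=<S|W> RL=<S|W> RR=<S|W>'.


start t=13: FL=S FR=W RL=W RR=S
cmd 1: advance +11 → t=24, phase=(11,3,3,11) → FL=W FR=S RL=S RR=W
cmd 2: advance +16 → t=40, phase=(11,3,3,11) → FL=W FR=S RL=S RR=W
cmd 3: advance +15 → t=55, phase=(10,2,2,10) → FL=W FR=S RL=S RR=W
cmd 4: advance +10 → t=65, phase=(4,12,12,4) → FL=W FR=W RL=W RR=W
cmd 5: advance +12 → t=77, phase=(0,8,8,0) → FL=S FR=W RL=W RR=S
cmd 6: advance +1 → t=78, phase=(1,9,9,1) → FL=S FR=W RL=W RR=S
cmd 7: advance +2 → t=80, phase=(3,11,11,3) → FL=S FR=W RL=W RR=S

after cmd 1 (t=24): FL=W FR=S RL=S RR=W
after cmd 2 (t=40): FL=W FR=S RL=S RR=W
after cmd 3 (t=55): FL=W FR=S RL=S RR=W
after cmd 4 (t=65): FL=W FR=W RL=W RR=W
after cmd 5 (t=77): FL=S FR=W RL=W RR=S
after cmd 6 (t=78): FL=S FR=W RL=W RR=S
after cmd 7 (t=80): FL=S FR=W RL=W RR=S


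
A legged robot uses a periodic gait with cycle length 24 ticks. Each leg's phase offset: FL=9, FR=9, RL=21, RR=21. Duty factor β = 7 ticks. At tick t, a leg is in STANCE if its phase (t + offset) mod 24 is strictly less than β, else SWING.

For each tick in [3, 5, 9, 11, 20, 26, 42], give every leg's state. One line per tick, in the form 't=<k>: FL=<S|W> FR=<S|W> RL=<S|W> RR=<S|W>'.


t=3: phase=(12,12,0,0) vs β=7 → FL=W FR=W RL=S RR=S
t=5: phase=(14,14,2,2) vs β=7 → FL=W FR=W RL=S RR=S
t=9: phase=(18,18,6,6) vs β=7 → FL=W FR=W RL=S RR=S
t=11: phase=(20,20,8,8) vs β=7 → FL=W FR=W RL=W RR=W
t=20: phase=(5,5,17,17) vs β=7 → FL=S FR=S RL=W RR=W
t=26: phase=(11,11,23,23) vs β=7 → FL=W FR=W RL=W RR=W
t=42: phase=(3,3,15,15) vs β=7 → FL=S FR=S RL=W RR=W

t=3: FL=W FR=W RL=S RR=S
t=5: FL=W FR=W RL=S RR=S
t=9: FL=W FR=W RL=S RR=S
t=11: FL=W FR=W RL=W RR=W
t=20: FL=S FR=S RL=W RR=W
t=26: FL=W FR=W RL=W RR=W
t=42: FL=S FR=S RL=W RR=W


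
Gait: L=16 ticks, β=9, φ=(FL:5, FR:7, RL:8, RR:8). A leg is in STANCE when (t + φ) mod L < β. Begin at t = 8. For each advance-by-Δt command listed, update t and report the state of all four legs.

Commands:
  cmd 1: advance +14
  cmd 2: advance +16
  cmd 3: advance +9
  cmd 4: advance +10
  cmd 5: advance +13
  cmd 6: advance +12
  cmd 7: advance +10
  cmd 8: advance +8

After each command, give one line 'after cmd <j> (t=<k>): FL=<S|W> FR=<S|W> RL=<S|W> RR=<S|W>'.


after cmd 1 (t=22): FL=W FR=W RL=W RR=W
after cmd 2 (t=38): FL=W FR=W RL=W RR=W
after cmd 3 (t=47): FL=S FR=S RL=S RR=S
after cmd 4 (t=57): FL=W FR=S RL=S RR=S
after cmd 5 (t=70): FL=W FR=W RL=W RR=W
after cmd 6 (t=82): FL=S FR=W RL=W RR=W
after cmd 7 (t=92): FL=S FR=S RL=S RR=S
after cmd 8 (t=100): FL=W FR=W RL=W RR=W

start t=8: FL=W FR=W RL=S RR=S
cmd 1: advance +14 → t=22, phase=(11,13,14,14) → FL=W FR=W RL=W RR=W
cmd 2: advance +16 → t=38, phase=(11,13,14,14) → FL=W FR=W RL=W RR=W
cmd 3: advance +9 → t=47, phase=(4,6,7,7) → FL=S FR=S RL=S RR=S
cmd 4: advance +10 → t=57, phase=(14,0,1,1) → FL=W FR=S RL=S RR=S
cmd 5: advance +13 → t=70, phase=(11,13,14,14) → FL=W FR=W RL=W RR=W
cmd 6: advance +12 → t=82, phase=(7,9,10,10) → FL=S FR=W RL=W RR=W
cmd 7: advance +10 → t=92, phase=(1,3,4,4) → FL=S FR=S RL=S RR=S
cmd 8: advance +8 → t=100, phase=(9,11,12,12) → FL=W FR=W RL=W RR=W


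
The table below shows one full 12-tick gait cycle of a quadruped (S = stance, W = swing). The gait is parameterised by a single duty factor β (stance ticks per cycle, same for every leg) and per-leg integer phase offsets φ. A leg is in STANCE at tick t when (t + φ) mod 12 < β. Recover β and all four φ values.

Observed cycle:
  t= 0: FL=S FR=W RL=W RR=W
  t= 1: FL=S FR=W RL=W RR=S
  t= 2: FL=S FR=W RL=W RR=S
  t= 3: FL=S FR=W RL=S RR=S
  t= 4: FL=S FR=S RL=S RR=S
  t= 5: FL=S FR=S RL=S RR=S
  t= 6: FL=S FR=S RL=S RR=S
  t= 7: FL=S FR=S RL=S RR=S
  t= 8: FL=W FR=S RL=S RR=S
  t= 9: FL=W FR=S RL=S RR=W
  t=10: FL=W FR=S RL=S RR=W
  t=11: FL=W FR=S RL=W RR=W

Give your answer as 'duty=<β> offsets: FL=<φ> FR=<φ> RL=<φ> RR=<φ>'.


duty β = stance ticks per leg = 8
FL: stance ticks = 8; W→S at t=0 → φ=0
FR: stance ticks = 8; W→S at t=4 → φ=8
RL: stance ticks = 8; W→S at t=3 → φ=9
RR: stance ticks = 8; W→S at t=1 → φ=11

duty=8 offsets: FL=0 FR=8 RL=9 RR=11


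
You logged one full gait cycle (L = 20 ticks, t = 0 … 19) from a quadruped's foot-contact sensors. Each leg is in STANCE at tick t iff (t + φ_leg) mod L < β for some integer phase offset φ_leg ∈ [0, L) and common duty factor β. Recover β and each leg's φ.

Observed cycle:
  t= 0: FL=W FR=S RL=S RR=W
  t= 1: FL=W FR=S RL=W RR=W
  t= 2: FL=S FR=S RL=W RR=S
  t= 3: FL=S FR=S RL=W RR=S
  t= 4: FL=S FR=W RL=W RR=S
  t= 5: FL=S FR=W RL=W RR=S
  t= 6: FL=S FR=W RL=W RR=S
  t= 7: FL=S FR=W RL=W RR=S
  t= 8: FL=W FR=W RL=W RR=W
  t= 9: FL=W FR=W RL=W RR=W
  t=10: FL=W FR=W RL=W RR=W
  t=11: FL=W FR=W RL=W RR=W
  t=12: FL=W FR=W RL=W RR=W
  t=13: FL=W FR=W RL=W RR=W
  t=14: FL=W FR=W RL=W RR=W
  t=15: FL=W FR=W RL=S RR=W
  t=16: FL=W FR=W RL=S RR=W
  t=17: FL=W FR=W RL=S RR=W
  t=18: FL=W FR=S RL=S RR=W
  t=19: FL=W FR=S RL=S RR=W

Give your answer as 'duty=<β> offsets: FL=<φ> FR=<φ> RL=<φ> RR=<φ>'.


duty=6 offsets: FL=18 FR=2 RL=5 RR=18

duty β = stance ticks per leg = 6
FL: stance ticks = 6; W→S at t=2 → φ=18
FR: stance ticks = 6; W→S at t=18 → φ=2
RL: stance ticks = 6; W→S at t=15 → φ=5
RR: stance ticks = 6; W→S at t=2 → φ=18


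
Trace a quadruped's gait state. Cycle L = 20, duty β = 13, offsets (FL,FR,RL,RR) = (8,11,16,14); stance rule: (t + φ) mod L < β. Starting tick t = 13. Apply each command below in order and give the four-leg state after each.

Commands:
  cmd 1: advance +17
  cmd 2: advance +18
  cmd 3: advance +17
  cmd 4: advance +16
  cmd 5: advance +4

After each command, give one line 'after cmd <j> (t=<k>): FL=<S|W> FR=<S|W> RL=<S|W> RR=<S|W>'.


after cmd 1 (t=30): FL=W FR=S RL=S RR=S
after cmd 2 (t=48): FL=W FR=W RL=S RR=S
after cmd 3 (t=65): FL=W FR=W RL=S RR=W
after cmd 4 (t=81): FL=S FR=S RL=W RR=W
after cmd 5 (t=85): FL=W FR=W RL=S RR=W

start t=13: FL=S FR=S RL=S RR=S
cmd 1: advance +17 → t=30, phase=(18,1,6,4) → FL=W FR=S RL=S RR=S
cmd 2: advance +18 → t=48, phase=(16,19,4,2) → FL=W FR=W RL=S RR=S
cmd 3: advance +17 → t=65, phase=(13,16,1,19) → FL=W FR=W RL=S RR=W
cmd 4: advance +16 → t=81, phase=(9,12,17,15) → FL=S FR=S RL=W RR=W
cmd 5: advance +4 → t=85, phase=(13,16,1,19) → FL=W FR=W RL=S RR=W


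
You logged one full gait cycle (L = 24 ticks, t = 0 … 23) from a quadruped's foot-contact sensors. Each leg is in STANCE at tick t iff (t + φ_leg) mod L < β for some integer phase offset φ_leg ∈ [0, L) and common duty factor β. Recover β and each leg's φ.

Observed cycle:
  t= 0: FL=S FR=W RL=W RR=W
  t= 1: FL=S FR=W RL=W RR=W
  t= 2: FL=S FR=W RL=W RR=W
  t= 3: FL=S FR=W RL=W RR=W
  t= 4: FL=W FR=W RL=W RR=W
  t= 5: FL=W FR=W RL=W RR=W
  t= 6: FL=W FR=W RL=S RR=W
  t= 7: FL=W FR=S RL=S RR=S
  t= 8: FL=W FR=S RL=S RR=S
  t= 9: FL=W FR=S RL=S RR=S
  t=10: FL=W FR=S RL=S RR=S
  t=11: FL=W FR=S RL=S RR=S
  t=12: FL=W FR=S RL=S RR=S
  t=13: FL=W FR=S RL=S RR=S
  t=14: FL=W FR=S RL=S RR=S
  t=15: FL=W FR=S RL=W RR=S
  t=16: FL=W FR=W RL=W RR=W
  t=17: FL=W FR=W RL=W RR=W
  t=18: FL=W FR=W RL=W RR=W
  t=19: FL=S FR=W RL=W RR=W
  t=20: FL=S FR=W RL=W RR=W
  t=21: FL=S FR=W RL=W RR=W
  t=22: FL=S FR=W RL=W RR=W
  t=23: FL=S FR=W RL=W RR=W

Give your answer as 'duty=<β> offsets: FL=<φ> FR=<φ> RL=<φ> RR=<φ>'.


duty=9 offsets: FL=5 FR=17 RL=18 RR=17

duty β = stance ticks per leg = 9
FL: stance ticks = 9; W→S at t=19 → φ=5
FR: stance ticks = 9; W→S at t=7 → φ=17
RL: stance ticks = 9; W→S at t=6 → φ=18
RR: stance ticks = 9; W→S at t=7 → φ=17


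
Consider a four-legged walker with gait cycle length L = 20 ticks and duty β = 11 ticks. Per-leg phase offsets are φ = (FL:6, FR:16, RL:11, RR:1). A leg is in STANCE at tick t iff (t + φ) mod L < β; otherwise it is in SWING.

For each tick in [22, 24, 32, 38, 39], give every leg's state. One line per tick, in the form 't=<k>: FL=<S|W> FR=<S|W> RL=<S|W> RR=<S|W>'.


t=22: phase=(8,18,13,3) vs β=11 → FL=S FR=W RL=W RR=S
t=24: phase=(10,0,15,5) vs β=11 → FL=S FR=S RL=W RR=S
t=32: phase=(18,8,3,13) vs β=11 → FL=W FR=S RL=S RR=W
t=38: phase=(4,14,9,19) vs β=11 → FL=S FR=W RL=S RR=W
t=39: phase=(5,15,10,0) vs β=11 → FL=S FR=W RL=S RR=S

t=22: FL=S FR=W RL=W RR=S
t=24: FL=S FR=S RL=W RR=S
t=32: FL=W FR=S RL=S RR=W
t=38: FL=S FR=W RL=S RR=W
t=39: FL=S FR=W RL=S RR=S


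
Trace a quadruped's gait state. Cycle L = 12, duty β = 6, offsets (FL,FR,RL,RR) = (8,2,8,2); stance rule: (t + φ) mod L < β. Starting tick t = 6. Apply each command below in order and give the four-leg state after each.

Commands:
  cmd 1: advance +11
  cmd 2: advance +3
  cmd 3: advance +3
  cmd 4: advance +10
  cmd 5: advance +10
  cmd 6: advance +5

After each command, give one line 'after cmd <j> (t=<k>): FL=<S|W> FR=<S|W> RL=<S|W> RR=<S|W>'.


after cmd 1 (t=17): FL=S FR=W RL=S RR=W
after cmd 2 (t=20): FL=S FR=W RL=S RR=W
after cmd 3 (t=23): FL=W FR=S RL=W RR=S
after cmd 4 (t=33): FL=S FR=W RL=S RR=W
after cmd 5 (t=43): FL=S FR=W RL=S RR=W
after cmd 6 (t=48): FL=W FR=S RL=W RR=S

start t=6: FL=S FR=W RL=S RR=W
cmd 1: advance +11 → t=17, phase=(1,7,1,7) → FL=S FR=W RL=S RR=W
cmd 2: advance +3 → t=20, phase=(4,10,4,10) → FL=S FR=W RL=S RR=W
cmd 3: advance +3 → t=23, phase=(7,1,7,1) → FL=W FR=S RL=W RR=S
cmd 4: advance +10 → t=33, phase=(5,11,5,11) → FL=S FR=W RL=S RR=W
cmd 5: advance +10 → t=43, phase=(3,9,3,9) → FL=S FR=W RL=S RR=W
cmd 6: advance +5 → t=48, phase=(8,2,8,2) → FL=W FR=S RL=W RR=S


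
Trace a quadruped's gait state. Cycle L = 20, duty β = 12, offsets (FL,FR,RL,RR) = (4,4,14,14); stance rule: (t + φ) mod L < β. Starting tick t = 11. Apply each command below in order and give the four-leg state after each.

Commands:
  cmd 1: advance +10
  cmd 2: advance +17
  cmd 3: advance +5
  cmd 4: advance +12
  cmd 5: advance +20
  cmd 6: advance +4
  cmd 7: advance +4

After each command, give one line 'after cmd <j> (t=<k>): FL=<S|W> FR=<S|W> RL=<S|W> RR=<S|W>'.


after cmd 1 (t=21): FL=S FR=S RL=W RR=W
after cmd 2 (t=38): FL=S FR=S RL=W RR=W
after cmd 3 (t=43): FL=S FR=S RL=W RR=W
after cmd 4 (t=55): FL=W FR=W RL=S RR=S
after cmd 5 (t=75): FL=W FR=W RL=S RR=S
after cmd 6 (t=79): FL=S FR=S RL=W RR=W
after cmd 7 (t=83): FL=S FR=S RL=W RR=W

start t=11: FL=W FR=W RL=S RR=S
cmd 1: advance +10 → t=21, phase=(5,5,15,15) → FL=S FR=S RL=W RR=W
cmd 2: advance +17 → t=38, phase=(2,2,12,12) → FL=S FR=S RL=W RR=W
cmd 3: advance +5 → t=43, phase=(7,7,17,17) → FL=S FR=S RL=W RR=W
cmd 4: advance +12 → t=55, phase=(19,19,9,9) → FL=W FR=W RL=S RR=S
cmd 5: advance +20 → t=75, phase=(19,19,9,9) → FL=W FR=W RL=S RR=S
cmd 6: advance +4 → t=79, phase=(3,3,13,13) → FL=S FR=S RL=W RR=W
cmd 7: advance +4 → t=83, phase=(7,7,17,17) → FL=S FR=S RL=W RR=W


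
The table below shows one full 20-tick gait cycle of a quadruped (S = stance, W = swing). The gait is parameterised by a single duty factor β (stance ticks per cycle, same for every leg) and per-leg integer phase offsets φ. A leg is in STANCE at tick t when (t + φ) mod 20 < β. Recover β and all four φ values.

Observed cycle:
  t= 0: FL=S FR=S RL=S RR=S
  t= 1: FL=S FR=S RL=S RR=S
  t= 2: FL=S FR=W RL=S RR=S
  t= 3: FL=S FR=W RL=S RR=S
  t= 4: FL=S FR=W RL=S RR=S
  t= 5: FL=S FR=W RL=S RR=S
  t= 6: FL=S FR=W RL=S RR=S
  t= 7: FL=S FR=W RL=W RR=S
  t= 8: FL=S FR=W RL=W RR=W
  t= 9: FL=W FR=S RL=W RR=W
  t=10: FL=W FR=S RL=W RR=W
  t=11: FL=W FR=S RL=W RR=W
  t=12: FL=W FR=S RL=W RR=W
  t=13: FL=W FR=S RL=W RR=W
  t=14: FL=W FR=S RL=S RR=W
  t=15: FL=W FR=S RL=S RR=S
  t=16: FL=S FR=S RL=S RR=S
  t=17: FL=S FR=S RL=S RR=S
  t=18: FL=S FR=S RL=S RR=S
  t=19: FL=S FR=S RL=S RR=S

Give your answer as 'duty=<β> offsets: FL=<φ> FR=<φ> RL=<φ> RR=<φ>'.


duty β = stance ticks per leg = 13
FL: stance ticks = 13; W→S at t=16 → φ=4
FR: stance ticks = 13; W→S at t=9 → φ=11
RL: stance ticks = 13; W→S at t=14 → φ=6
RR: stance ticks = 13; W→S at t=15 → φ=5

duty=13 offsets: FL=4 FR=11 RL=6 RR=5


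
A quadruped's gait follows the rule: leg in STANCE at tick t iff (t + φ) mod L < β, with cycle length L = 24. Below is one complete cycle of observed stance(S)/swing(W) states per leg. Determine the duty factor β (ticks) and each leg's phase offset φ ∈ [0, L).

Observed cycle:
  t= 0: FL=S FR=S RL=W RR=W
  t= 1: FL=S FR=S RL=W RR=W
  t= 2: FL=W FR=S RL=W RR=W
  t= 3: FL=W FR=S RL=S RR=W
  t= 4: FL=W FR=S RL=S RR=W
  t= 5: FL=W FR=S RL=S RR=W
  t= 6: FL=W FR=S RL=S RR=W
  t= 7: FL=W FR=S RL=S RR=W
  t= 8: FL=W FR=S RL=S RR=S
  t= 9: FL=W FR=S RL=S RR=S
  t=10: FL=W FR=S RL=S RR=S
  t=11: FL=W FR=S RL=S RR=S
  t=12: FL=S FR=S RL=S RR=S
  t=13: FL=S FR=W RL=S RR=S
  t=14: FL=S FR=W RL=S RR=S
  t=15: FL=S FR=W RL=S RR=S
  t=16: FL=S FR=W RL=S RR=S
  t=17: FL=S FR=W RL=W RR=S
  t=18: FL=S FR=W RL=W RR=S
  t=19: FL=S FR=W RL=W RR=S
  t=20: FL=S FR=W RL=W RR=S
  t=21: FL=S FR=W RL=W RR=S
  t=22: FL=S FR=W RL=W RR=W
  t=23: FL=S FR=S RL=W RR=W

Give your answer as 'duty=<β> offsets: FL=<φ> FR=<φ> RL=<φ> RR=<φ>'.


duty β = stance ticks per leg = 14
FL: stance ticks = 14; W→S at t=12 → φ=12
FR: stance ticks = 14; W→S at t=23 → φ=1
RL: stance ticks = 14; W→S at t=3 → φ=21
RR: stance ticks = 14; W→S at t=8 → φ=16

duty=14 offsets: FL=12 FR=1 RL=21 RR=16


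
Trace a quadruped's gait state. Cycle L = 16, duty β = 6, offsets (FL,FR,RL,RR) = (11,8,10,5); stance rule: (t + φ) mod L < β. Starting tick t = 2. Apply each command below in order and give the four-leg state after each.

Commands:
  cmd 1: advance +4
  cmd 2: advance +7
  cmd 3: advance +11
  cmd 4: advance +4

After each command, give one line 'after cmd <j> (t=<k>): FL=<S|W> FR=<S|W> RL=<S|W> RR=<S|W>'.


start t=2: FL=W FR=W RL=W RR=W
cmd 1: advance +4 → t=6, phase=(1,14,0,11) → FL=S FR=W RL=S RR=W
cmd 2: advance +7 → t=13, phase=(8,5,7,2) → FL=W FR=S RL=W RR=S
cmd 3: advance +11 → t=24, phase=(3,0,2,13) → FL=S FR=S RL=S RR=W
cmd 4: advance +4 → t=28, phase=(7,4,6,1) → FL=W FR=S RL=W RR=S

after cmd 1 (t=6): FL=S FR=W RL=S RR=W
after cmd 2 (t=13): FL=W FR=S RL=W RR=S
after cmd 3 (t=24): FL=S FR=S RL=S RR=W
after cmd 4 (t=28): FL=W FR=S RL=W RR=S


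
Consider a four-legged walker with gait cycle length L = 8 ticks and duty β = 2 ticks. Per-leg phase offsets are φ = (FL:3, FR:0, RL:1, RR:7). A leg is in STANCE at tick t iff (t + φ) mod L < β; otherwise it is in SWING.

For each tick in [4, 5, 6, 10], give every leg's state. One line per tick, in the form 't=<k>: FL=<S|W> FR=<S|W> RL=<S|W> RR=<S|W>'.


t=4: FL=W FR=W RL=W RR=W
t=5: FL=S FR=W RL=W RR=W
t=6: FL=S FR=W RL=W RR=W
t=10: FL=W FR=W RL=W RR=S

t=4: phase=(7,4,5,3) vs β=2 → FL=W FR=W RL=W RR=W
t=5: phase=(0,5,6,4) vs β=2 → FL=S FR=W RL=W RR=W
t=6: phase=(1,6,7,5) vs β=2 → FL=S FR=W RL=W RR=W
t=10: phase=(5,2,3,1) vs β=2 → FL=W FR=W RL=W RR=S


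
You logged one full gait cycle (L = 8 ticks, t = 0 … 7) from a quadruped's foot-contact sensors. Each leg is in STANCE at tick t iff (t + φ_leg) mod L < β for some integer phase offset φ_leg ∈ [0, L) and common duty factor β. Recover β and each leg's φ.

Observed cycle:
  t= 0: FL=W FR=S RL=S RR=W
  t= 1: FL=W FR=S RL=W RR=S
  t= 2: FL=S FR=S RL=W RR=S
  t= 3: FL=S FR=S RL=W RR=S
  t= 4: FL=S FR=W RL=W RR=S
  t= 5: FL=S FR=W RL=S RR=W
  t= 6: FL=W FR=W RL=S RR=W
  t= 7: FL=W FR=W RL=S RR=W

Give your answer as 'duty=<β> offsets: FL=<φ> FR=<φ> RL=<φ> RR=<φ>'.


duty β = stance ticks per leg = 4
FL: stance ticks = 4; W→S at t=2 → φ=6
FR: stance ticks = 4; W→S at t=0 → φ=0
RL: stance ticks = 4; W→S at t=5 → φ=3
RR: stance ticks = 4; W→S at t=1 → φ=7

duty=4 offsets: FL=6 FR=0 RL=3 RR=7


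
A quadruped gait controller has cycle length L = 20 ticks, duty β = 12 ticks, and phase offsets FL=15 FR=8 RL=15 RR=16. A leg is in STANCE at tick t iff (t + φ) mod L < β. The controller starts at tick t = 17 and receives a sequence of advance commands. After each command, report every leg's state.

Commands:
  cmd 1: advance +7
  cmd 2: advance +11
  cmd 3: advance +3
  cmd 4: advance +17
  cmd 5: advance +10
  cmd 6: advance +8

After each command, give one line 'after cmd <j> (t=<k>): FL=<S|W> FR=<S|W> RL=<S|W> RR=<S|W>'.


after cmd 1 (t=24): FL=W FR=W RL=W RR=S
after cmd 2 (t=35): FL=S FR=S RL=S RR=S
after cmd 3 (t=38): FL=W FR=S RL=W RR=W
after cmd 4 (t=55): FL=S FR=S RL=S RR=S
after cmd 5 (t=65): FL=S FR=W RL=S RR=S
after cmd 6 (t=73): FL=S FR=S RL=S RR=S

start t=17: FL=W FR=S RL=W RR=W
cmd 1: advance +7 → t=24, phase=(19,12,19,0) → FL=W FR=W RL=W RR=S
cmd 2: advance +11 → t=35, phase=(10,3,10,11) → FL=S FR=S RL=S RR=S
cmd 3: advance +3 → t=38, phase=(13,6,13,14) → FL=W FR=S RL=W RR=W
cmd 4: advance +17 → t=55, phase=(10,3,10,11) → FL=S FR=S RL=S RR=S
cmd 5: advance +10 → t=65, phase=(0,13,0,1) → FL=S FR=W RL=S RR=S
cmd 6: advance +8 → t=73, phase=(8,1,8,9) → FL=S FR=S RL=S RR=S


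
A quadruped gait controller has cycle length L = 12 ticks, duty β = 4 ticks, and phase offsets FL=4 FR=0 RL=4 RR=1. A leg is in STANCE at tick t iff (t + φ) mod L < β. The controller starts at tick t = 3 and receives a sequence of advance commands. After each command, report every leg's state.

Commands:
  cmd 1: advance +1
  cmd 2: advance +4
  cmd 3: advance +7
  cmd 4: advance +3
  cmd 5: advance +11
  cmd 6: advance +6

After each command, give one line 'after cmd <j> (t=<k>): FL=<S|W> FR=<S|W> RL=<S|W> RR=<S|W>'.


after cmd 1 (t=4): FL=W FR=W RL=W RR=W
after cmd 2 (t=8): FL=S FR=W RL=S RR=W
after cmd 3 (t=15): FL=W FR=S RL=W RR=W
after cmd 4 (t=18): FL=W FR=W RL=W RR=W
after cmd 5 (t=29): FL=W FR=W RL=W RR=W
after cmd 6 (t=35): FL=S FR=W RL=S RR=S

start t=3: FL=W FR=S RL=W RR=W
cmd 1: advance +1 → t=4, phase=(8,4,8,5) → FL=W FR=W RL=W RR=W
cmd 2: advance +4 → t=8, phase=(0,8,0,9) → FL=S FR=W RL=S RR=W
cmd 3: advance +7 → t=15, phase=(7,3,7,4) → FL=W FR=S RL=W RR=W
cmd 4: advance +3 → t=18, phase=(10,6,10,7) → FL=W FR=W RL=W RR=W
cmd 5: advance +11 → t=29, phase=(9,5,9,6) → FL=W FR=W RL=W RR=W
cmd 6: advance +6 → t=35, phase=(3,11,3,0) → FL=S FR=W RL=S RR=S


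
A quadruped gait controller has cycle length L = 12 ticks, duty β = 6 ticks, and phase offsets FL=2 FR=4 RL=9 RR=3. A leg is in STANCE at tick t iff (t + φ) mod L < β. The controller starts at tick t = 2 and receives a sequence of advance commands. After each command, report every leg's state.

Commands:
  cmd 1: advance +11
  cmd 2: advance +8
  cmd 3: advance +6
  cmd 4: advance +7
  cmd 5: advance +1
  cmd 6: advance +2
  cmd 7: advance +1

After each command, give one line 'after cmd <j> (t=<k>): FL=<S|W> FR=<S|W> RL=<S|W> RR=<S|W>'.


after cmd 1 (t=13): FL=S FR=S RL=W RR=S
after cmd 2 (t=21): FL=W FR=S RL=W RR=S
after cmd 3 (t=27): FL=S FR=W RL=S RR=W
after cmd 4 (t=34): FL=S FR=S RL=W RR=S
after cmd 5 (t=35): FL=S FR=S RL=W RR=S
after cmd 6 (t=37): FL=S FR=S RL=W RR=S
after cmd 7 (t=38): FL=S FR=W RL=W RR=S

start t=2: FL=S FR=W RL=W RR=S
cmd 1: advance +11 → t=13, phase=(3,5,10,4) → FL=S FR=S RL=W RR=S
cmd 2: advance +8 → t=21, phase=(11,1,6,0) → FL=W FR=S RL=W RR=S
cmd 3: advance +6 → t=27, phase=(5,7,0,6) → FL=S FR=W RL=S RR=W
cmd 4: advance +7 → t=34, phase=(0,2,7,1) → FL=S FR=S RL=W RR=S
cmd 5: advance +1 → t=35, phase=(1,3,8,2) → FL=S FR=S RL=W RR=S
cmd 6: advance +2 → t=37, phase=(3,5,10,4) → FL=S FR=S RL=W RR=S
cmd 7: advance +1 → t=38, phase=(4,6,11,5) → FL=S FR=W RL=W RR=S


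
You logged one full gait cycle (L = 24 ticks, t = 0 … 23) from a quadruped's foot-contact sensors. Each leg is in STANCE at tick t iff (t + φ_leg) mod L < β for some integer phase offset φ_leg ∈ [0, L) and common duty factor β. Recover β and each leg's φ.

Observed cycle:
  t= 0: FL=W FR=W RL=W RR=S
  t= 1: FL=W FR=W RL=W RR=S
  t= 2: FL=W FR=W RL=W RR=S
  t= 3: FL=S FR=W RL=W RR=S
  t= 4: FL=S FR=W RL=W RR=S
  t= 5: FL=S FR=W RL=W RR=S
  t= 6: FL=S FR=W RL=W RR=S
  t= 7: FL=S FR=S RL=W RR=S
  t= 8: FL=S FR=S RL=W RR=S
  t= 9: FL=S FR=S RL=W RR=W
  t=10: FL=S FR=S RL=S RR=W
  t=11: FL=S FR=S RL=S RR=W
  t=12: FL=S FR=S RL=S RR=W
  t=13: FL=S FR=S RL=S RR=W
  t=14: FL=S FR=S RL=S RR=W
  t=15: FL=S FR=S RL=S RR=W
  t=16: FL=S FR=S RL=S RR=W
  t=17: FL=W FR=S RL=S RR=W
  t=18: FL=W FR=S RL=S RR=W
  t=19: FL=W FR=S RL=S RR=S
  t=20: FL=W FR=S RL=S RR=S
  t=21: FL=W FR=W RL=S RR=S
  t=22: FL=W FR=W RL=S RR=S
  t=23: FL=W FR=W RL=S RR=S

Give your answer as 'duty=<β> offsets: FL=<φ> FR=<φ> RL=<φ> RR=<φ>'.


duty β = stance ticks per leg = 14
FL: stance ticks = 14; W→S at t=3 → φ=21
FR: stance ticks = 14; W→S at t=7 → φ=17
RL: stance ticks = 14; W→S at t=10 → φ=14
RR: stance ticks = 14; W→S at t=19 → φ=5

duty=14 offsets: FL=21 FR=17 RL=14 RR=5


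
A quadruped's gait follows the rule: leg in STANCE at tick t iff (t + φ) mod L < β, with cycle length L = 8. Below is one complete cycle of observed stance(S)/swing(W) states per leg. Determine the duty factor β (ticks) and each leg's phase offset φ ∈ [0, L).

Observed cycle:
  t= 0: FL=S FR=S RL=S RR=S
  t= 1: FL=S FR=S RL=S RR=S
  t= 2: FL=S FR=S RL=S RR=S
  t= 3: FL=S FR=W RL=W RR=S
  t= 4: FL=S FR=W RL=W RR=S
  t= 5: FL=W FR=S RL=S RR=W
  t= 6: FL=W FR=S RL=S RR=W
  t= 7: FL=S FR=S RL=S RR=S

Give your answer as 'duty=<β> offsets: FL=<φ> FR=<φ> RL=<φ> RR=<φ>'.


duty β = stance ticks per leg = 6
FL: stance ticks = 6; W→S at t=7 → φ=1
FR: stance ticks = 6; W→S at t=5 → φ=3
RL: stance ticks = 6; W→S at t=5 → φ=3
RR: stance ticks = 6; W→S at t=7 → φ=1

duty=6 offsets: FL=1 FR=3 RL=3 RR=1


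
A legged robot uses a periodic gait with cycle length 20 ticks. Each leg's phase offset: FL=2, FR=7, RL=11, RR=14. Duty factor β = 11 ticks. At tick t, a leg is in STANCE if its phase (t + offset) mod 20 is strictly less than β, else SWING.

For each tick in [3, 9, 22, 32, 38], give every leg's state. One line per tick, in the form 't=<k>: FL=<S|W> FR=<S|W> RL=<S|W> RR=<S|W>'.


t=3: phase=(5,10,14,17) vs β=11 → FL=S FR=S RL=W RR=W
t=9: phase=(11,16,0,3) vs β=11 → FL=W FR=W RL=S RR=S
t=22: phase=(4,9,13,16) vs β=11 → FL=S FR=S RL=W RR=W
t=32: phase=(14,19,3,6) vs β=11 → FL=W FR=W RL=S RR=S
t=38: phase=(0,5,9,12) vs β=11 → FL=S FR=S RL=S RR=W

t=3: FL=S FR=S RL=W RR=W
t=9: FL=W FR=W RL=S RR=S
t=22: FL=S FR=S RL=W RR=W
t=32: FL=W FR=W RL=S RR=S
t=38: FL=S FR=S RL=S RR=W


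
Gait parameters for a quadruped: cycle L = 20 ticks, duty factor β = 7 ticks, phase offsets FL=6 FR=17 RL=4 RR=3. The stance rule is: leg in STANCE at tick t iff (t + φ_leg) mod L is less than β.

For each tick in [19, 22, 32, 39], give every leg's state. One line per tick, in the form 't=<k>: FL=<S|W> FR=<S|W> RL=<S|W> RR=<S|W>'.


t=19: phase=(5,16,3,2) vs β=7 → FL=S FR=W RL=S RR=S
t=22: phase=(8,19,6,5) vs β=7 → FL=W FR=W RL=S RR=S
t=32: phase=(18,9,16,15) vs β=7 → FL=W FR=W RL=W RR=W
t=39: phase=(5,16,3,2) vs β=7 → FL=S FR=W RL=S RR=S

t=19: FL=S FR=W RL=S RR=S
t=22: FL=W FR=W RL=S RR=S
t=32: FL=W FR=W RL=W RR=W
t=39: FL=S FR=W RL=S RR=S


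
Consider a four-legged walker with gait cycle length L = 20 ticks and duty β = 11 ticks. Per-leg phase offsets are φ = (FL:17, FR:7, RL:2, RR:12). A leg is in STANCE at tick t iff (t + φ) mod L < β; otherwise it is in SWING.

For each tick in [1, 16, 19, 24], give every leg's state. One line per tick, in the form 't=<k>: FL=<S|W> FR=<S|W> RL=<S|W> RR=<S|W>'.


t=1: phase=(18,8,3,13) vs β=11 → FL=W FR=S RL=S RR=W
t=16: phase=(13,3,18,8) vs β=11 → FL=W FR=S RL=W RR=S
t=19: phase=(16,6,1,11) vs β=11 → FL=W FR=S RL=S RR=W
t=24: phase=(1,11,6,16) vs β=11 → FL=S FR=W RL=S RR=W

t=1: FL=W FR=S RL=S RR=W
t=16: FL=W FR=S RL=W RR=S
t=19: FL=W FR=S RL=S RR=W
t=24: FL=S FR=W RL=S RR=W


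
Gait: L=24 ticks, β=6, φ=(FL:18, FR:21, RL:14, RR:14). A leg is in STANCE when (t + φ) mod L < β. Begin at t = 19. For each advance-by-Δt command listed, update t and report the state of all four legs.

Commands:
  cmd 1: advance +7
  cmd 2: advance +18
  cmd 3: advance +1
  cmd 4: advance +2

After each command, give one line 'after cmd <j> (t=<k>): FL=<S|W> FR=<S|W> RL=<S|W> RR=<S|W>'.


after cmd 1 (t=26): FL=W FR=W RL=W RR=W
after cmd 2 (t=44): FL=W FR=W RL=W RR=W
after cmd 3 (t=45): FL=W FR=W RL=W RR=W
after cmd 4 (t=47): FL=W FR=W RL=W RR=W

start t=19: FL=W FR=W RL=W RR=W
cmd 1: advance +7 → t=26, phase=(20,23,16,16) → FL=W FR=W RL=W RR=W
cmd 2: advance +18 → t=44, phase=(14,17,10,10) → FL=W FR=W RL=W RR=W
cmd 3: advance +1 → t=45, phase=(15,18,11,11) → FL=W FR=W RL=W RR=W
cmd 4: advance +2 → t=47, phase=(17,20,13,13) → FL=W FR=W RL=W RR=W


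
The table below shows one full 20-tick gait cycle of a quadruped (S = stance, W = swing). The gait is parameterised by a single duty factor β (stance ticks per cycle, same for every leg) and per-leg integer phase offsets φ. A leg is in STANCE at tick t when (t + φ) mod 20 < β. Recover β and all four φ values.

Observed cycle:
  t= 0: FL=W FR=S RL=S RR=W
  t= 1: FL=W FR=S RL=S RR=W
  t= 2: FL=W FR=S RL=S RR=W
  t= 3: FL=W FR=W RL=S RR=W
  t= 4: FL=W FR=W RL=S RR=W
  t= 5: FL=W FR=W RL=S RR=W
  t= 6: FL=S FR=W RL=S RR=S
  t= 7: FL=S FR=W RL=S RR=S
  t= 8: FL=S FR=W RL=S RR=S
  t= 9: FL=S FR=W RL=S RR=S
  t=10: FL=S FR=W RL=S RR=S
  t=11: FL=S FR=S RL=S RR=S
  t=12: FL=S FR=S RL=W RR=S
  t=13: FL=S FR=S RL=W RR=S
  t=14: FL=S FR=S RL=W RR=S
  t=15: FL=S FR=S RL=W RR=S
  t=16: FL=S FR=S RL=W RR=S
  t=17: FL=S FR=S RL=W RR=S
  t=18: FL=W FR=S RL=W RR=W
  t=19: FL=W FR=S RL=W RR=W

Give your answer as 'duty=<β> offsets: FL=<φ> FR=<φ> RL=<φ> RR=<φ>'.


duty β = stance ticks per leg = 12
FL: stance ticks = 12; W→S at t=6 → φ=14
FR: stance ticks = 12; W→S at t=11 → φ=9
RL: stance ticks = 12; W→S at t=0 → φ=0
RR: stance ticks = 12; W→S at t=6 → φ=14

duty=12 offsets: FL=14 FR=9 RL=0 RR=14


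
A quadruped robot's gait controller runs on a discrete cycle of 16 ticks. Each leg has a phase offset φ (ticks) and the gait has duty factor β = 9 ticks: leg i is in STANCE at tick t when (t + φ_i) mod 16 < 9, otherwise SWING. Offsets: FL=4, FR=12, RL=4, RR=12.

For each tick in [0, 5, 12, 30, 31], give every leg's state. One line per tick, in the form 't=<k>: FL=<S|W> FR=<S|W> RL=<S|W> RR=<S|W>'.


t=0: FL=S FR=W RL=S RR=W
t=5: FL=W FR=S RL=W RR=S
t=12: FL=S FR=S RL=S RR=S
t=30: FL=S FR=W RL=S RR=W
t=31: FL=S FR=W RL=S RR=W

t=0: phase=(4,12,4,12) vs β=9 → FL=S FR=W RL=S RR=W
t=5: phase=(9,1,9,1) vs β=9 → FL=W FR=S RL=W RR=S
t=12: phase=(0,8,0,8) vs β=9 → FL=S FR=S RL=S RR=S
t=30: phase=(2,10,2,10) vs β=9 → FL=S FR=W RL=S RR=W
t=31: phase=(3,11,3,11) vs β=9 → FL=S FR=W RL=S RR=W


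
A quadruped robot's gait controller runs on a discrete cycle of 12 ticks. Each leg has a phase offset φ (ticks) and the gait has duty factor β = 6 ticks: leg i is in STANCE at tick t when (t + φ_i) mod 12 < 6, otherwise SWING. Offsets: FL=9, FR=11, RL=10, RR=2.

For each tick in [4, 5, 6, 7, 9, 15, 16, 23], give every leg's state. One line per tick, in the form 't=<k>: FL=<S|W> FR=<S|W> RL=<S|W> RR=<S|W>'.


t=4: FL=S FR=S RL=S RR=W
t=5: FL=S FR=S RL=S RR=W
t=6: FL=S FR=S RL=S RR=W
t=7: FL=S FR=W RL=S RR=W
t=9: FL=W FR=W RL=W RR=W
t=15: FL=S FR=S RL=S RR=S
t=16: FL=S FR=S RL=S RR=W
t=23: FL=W FR=W RL=W RR=S

t=4: phase=(1,3,2,6) vs β=6 → FL=S FR=S RL=S RR=W
t=5: phase=(2,4,3,7) vs β=6 → FL=S FR=S RL=S RR=W
t=6: phase=(3,5,4,8) vs β=6 → FL=S FR=S RL=S RR=W
t=7: phase=(4,6,5,9) vs β=6 → FL=S FR=W RL=S RR=W
t=9: phase=(6,8,7,11) vs β=6 → FL=W FR=W RL=W RR=W
t=15: phase=(0,2,1,5) vs β=6 → FL=S FR=S RL=S RR=S
t=16: phase=(1,3,2,6) vs β=6 → FL=S FR=S RL=S RR=W
t=23: phase=(8,10,9,1) vs β=6 → FL=W FR=W RL=W RR=S


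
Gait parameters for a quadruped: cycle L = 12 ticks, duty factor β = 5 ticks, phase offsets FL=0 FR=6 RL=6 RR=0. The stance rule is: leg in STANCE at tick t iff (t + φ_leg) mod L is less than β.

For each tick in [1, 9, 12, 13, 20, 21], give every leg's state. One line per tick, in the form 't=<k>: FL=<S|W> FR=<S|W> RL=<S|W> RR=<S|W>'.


t=1: phase=(1,7,7,1) vs β=5 → FL=S FR=W RL=W RR=S
t=9: phase=(9,3,3,9) vs β=5 → FL=W FR=S RL=S RR=W
t=12: phase=(0,6,6,0) vs β=5 → FL=S FR=W RL=W RR=S
t=13: phase=(1,7,7,1) vs β=5 → FL=S FR=W RL=W RR=S
t=20: phase=(8,2,2,8) vs β=5 → FL=W FR=S RL=S RR=W
t=21: phase=(9,3,3,9) vs β=5 → FL=W FR=S RL=S RR=W

t=1: FL=S FR=W RL=W RR=S
t=9: FL=W FR=S RL=S RR=W
t=12: FL=S FR=W RL=W RR=S
t=13: FL=S FR=W RL=W RR=S
t=20: FL=W FR=S RL=S RR=W
t=21: FL=W FR=S RL=S RR=W


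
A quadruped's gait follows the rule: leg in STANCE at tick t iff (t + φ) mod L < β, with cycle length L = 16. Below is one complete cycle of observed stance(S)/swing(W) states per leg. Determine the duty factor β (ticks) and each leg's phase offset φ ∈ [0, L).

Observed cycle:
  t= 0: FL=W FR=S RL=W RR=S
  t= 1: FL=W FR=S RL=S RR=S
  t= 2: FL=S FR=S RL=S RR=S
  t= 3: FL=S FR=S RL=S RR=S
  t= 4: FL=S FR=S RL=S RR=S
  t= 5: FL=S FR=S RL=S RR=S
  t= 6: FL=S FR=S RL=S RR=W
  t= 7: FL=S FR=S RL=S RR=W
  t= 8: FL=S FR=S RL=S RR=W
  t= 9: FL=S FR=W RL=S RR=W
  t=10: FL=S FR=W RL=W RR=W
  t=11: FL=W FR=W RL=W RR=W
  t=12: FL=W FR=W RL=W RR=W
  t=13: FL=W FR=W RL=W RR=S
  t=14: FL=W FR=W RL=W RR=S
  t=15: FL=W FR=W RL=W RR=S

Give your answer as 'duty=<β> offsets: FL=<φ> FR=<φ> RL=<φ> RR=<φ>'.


duty β = stance ticks per leg = 9
FL: stance ticks = 9; W→S at t=2 → φ=14
FR: stance ticks = 9; W→S at t=0 → φ=0
RL: stance ticks = 9; W→S at t=1 → φ=15
RR: stance ticks = 9; W→S at t=13 → φ=3

duty=9 offsets: FL=14 FR=0 RL=15 RR=3


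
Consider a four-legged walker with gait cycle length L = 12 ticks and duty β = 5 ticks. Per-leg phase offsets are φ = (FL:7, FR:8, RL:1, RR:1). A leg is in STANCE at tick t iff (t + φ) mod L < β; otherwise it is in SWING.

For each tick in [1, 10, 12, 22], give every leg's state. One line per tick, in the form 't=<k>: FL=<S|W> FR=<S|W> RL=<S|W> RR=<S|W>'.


t=1: phase=(8,9,2,2) vs β=5 → FL=W FR=W RL=S RR=S
t=10: phase=(5,6,11,11) vs β=5 → FL=W FR=W RL=W RR=W
t=12: phase=(7,8,1,1) vs β=5 → FL=W FR=W RL=S RR=S
t=22: phase=(5,6,11,11) vs β=5 → FL=W FR=W RL=W RR=W

t=1: FL=W FR=W RL=S RR=S
t=10: FL=W FR=W RL=W RR=W
t=12: FL=W FR=W RL=S RR=S
t=22: FL=W FR=W RL=W RR=W


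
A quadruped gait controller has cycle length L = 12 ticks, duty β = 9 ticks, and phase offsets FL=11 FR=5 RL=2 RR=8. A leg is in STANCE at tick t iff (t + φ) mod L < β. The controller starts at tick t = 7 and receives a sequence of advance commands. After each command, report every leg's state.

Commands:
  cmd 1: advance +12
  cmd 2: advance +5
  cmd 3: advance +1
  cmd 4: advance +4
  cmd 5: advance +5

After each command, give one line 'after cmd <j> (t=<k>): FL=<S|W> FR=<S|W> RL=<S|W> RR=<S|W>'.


after cmd 1 (t=19): FL=S FR=S RL=W RR=S
after cmd 2 (t=24): FL=W FR=S RL=S RR=S
after cmd 3 (t=25): FL=S FR=S RL=S RR=W
after cmd 4 (t=29): FL=S FR=W RL=S RR=S
after cmd 5 (t=34): FL=W FR=S RL=S RR=S

start t=7: FL=S FR=S RL=W RR=S
cmd 1: advance +12 → t=19, phase=(6,0,9,3) → FL=S FR=S RL=W RR=S
cmd 2: advance +5 → t=24, phase=(11,5,2,8) → FL=W FR=S RL=S RR=S
cmd 3: advance +1 → t=25, phase=(0,6,3,9) → FL=S FR=S RL=S RR=W
cmd 4: advance +4 → t=29, phase=(4,10,7,1) → FL=S FR=W RL=S RR=S
cmd 5: advance +5 → t=34, phase=(9,3,0,6) → FL=W FR=S RL=S RR=S
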